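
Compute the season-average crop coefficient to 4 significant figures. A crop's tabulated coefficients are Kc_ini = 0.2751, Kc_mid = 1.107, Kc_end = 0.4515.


Approach: apply a simple seasonal average, Kc_avg = (Kc_ini + Kc_mid + Kc_end)/3.
Kc_avg = (0.2751 + 1.107 + 0.4515)/3 = 0.6112
Therefore the season-average crop coefficient = 0.6112.


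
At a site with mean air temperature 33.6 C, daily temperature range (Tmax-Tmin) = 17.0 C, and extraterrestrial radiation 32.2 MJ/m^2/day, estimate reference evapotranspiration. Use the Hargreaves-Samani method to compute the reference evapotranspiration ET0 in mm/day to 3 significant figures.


Approach: apply the Hargreaves-Samani method, ET0 = 0.0023*(Tmean+17.8)*sqrt(Tmax-Tmin)*0.408*Ra.
ET0 = 0.0023*(33.6+17.8)*sqrt(17.0)*0.408*32.2 = 6.40 mm/day
Therefore the reference evapotranspiration ET0 = 6.40 mm/day.


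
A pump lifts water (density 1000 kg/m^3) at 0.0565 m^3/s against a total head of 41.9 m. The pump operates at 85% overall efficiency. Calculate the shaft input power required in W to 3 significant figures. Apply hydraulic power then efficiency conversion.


Approach: apply hydraulic power then efficiency conversion, P = rho*g*Q*H; P_in = P/eta.
Step 1 — hydraulic power (P = rho*g*Q*H):
  P = 1000 * 9.81 * 0.0565 * 41.9 = 23224 W
Step 2 — input power: P_in = P/eta = 23224 / 0.85 = 27300 W
Therefore the shaft input power required = 27300 W.


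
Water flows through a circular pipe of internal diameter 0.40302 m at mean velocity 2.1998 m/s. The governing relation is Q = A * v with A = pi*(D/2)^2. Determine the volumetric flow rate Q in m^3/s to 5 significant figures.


A = pi*(0.40302/2)^2 = 0.1275684 m^2
Q = 0.1275684 * 2.1998 = 0.28062 m^3/s
Therefore the volumetric flow rate Q = 0.28062 m^3/s.


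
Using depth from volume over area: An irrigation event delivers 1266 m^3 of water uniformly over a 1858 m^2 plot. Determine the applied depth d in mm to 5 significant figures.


Approach: apply depth from volume over area, d = (V/A)*1000.
d = (1266 / 1858) * 1000 = 681.38 mm
Therefore the applied depth d = 681.38 mm.


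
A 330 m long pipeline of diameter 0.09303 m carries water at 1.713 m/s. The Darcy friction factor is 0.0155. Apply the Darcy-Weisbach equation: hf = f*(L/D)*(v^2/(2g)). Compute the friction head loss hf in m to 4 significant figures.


hf = 0.0155 * (330/0.09303) * (1.713^2 / (2*9.81))
hf = 8.223 m
Therefore the friction head loss hf = 8.223 m.


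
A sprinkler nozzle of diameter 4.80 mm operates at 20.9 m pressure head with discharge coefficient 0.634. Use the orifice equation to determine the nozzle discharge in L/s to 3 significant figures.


Approach: apply the orifice equation, Q = Cd*A*sqrt(2*g*h), A = pi*(d/2)^2.
A = pi*(4.80e-3/2)^2 = 1.8096e-05 m^2
Q = 0.634 * 1.8096e-05 * sqrt(2*9.81*20.9) * 1000 = 0.232 L/s
Therefore the nozzle discharge = 0.232 L/s.


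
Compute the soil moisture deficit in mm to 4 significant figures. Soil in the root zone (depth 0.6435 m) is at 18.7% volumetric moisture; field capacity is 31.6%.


Approach: apply the soil moisture deficit relation, SMD = (FC - theta)/100 * depth * 1000.
SMD = (31.6 - 18.7)/100 * 0.6435 * 1000 = 83.01 mm
Therefore the soil moisture deficit = 83.01 mm.


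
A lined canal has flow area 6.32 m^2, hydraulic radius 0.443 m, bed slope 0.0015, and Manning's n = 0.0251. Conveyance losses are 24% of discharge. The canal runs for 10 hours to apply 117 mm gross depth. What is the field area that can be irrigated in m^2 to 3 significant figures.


Approach: apply Manning's equation with a conveyance and depth budget, Q = (1/n)*A*R^(2/3)*S^(1/2); Q_field = Q*(1-loss); Area = Q_field*t/(d/1000).
Step 1 — canal discharge (Manning's equation):
  Q = (1/0.0251) * 6.32 * 0.443^(2/3) * 0.0015^(1/2) = 5.6671 m^3/s
Step 2 — delivered flow: Q_field = 5.6671*(1 - 24/100) = 4.3070 m^3/s
Step 3 — volume delivered: V = 4.3070 * 10*3600 = 155050 m^3
Step 4 — area served: A = V / (depth/1000) = 155050 / 0.117 = 1330000 m^2
Therefore the field area that can be irrigated = 1330000 m^2.


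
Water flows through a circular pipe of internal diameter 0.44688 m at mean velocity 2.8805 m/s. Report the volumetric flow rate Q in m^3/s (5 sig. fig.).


Approach: apply the continuity equation for pipe flow, Q = A * v with A = pi*(D/2)^2.
A = pi*(0.44688/2)^2 = 0.1568454 m^2
Q = 0.1568454 * 2.8805 = 0.45179 m^3/s
Therefore the volumetric flow rate Q = 0.45179 m^3/s.


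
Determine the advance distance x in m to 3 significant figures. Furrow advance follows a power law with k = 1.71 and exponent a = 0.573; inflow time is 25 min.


Approach: apply the power-law advance function, x = k*t^a.
x = 1.71 * 25^0.573 = 10.8 m
Therefore the advance distance x = 10.8 m.


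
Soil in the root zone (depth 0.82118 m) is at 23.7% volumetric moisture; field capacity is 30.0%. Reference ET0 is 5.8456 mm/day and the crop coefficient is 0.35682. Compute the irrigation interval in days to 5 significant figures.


Approach: apply soil-water budget scheduling, SMD = (FC-theta)/100*depth*1000; ETc = ET0*Kc; interval = SMD/ETc.
Step 1 — soil moisture deficit:
  SMD = (30.0 - 23.7)/100 * 0.82118 * 1000 = 51.73434 mm
Step 2 — daily crop ET (ETc = ET0*Kc):
  ETc = 5.8456 * 0.35682 = 2.085827 mm/day
Step 3 — irrigation interval (SMD/ETc):
  interval = 51.73434 / 2.085827 = 24.803 days
Therefore the irrigation interval = 24.803 days.


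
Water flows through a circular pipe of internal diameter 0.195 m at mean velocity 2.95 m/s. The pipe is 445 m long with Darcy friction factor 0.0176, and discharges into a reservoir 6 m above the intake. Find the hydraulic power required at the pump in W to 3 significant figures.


Approach: apply continuity + Darcy-Weisbach + hydraulic power, Q = A*v; hf = f*(L/D)*(v^2/(2g)); H = static + hf; P = rho*g*Q*H.
Step 1 — flow rate (continuity, Q = A*v):
  A = pi*(0.195/2)^2 = 0.029865 m^2
  Q = 0.029865 * 2.95 = 0.088101 m^3/s
Step 2 — friction head loss (Darcy-Weisbach):
  hf = 0.0176 * (445/0.195) * (2.95^2 / (2*9.81))
  hf = 17.815 m
Step 3 — total head: H = 6 + 17.815 = 23.815 m
Step 4 — hydraulic power (P = rho*g*Q*H):
  P = 1000 * 9.81 * 0.088101 * 23.815 = 20600 W
Therefore the hydraulic power required at the pump = 20600 W.


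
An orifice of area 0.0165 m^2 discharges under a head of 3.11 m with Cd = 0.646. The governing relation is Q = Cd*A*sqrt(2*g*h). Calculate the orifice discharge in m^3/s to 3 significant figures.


Q = 0.646 * 0.0165 * sqrt(2*9.81*3.11) = 0.0833 m^3/s
Therefore the orifice discharge = 0.0833 m^3/s.


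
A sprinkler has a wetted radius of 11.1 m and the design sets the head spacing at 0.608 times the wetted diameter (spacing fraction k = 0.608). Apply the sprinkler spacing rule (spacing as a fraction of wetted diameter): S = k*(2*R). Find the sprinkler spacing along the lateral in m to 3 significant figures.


S = 0.608 * (2 * 11.1) = 13.5 m
Therefore the sprinkler spacing along the lateral = 13.5 m.


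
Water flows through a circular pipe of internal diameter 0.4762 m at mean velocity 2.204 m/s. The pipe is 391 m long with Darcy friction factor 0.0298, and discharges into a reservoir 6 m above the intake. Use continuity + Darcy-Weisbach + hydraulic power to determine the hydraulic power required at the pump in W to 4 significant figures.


Approach: apply continuity + Darcy-Weisbach + hydraulic power, Q = A*v; hf = f*(L/D)*(v^2/(2g)); H = static + hf; P = rho*g*Q*H.
Step 1 — flow rate (continuity, Q = A*v):
  A = pi*(0.4762/2)^2 = 0.178102 m^2
  Q = 0.178102 * 2.204 = 0.392537 m^3/s
Step 2 — friction head loss (Darcy-Weisbach):
  hf = 0.0298 * (391/0.4762) * (2.204^2 / (2*9.81))
  hf = 6.05798 m
Step 3 — total head: H = 6 + 6.05798 = 12.0580 m
Step 4 — hydraulic power (P = rho*g*Q*H):
  P = 1000 * 9.81 * 0.392537 * 12.0580 = 46430 W
Therefore the hydraulic power required at the pump = 46430 W.


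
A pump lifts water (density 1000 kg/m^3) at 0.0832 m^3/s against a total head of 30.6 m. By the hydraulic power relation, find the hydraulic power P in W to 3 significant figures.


Approach: apply the hydraulic power relation, P = rho*g*Q*H.
P = 1000 * 9.81 * 0.0832 * 30.6 = 25000 W
Therefore the hydraulic power P = 25000 W.


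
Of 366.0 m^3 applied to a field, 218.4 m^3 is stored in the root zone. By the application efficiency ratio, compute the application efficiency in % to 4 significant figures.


Approach: apply the application efficiency ratio, Ea = (stored/applied)*100.
Ea = (218.4/366.0)*100 = 59.67 %
Therefore the application efficiency = 59.67 %.


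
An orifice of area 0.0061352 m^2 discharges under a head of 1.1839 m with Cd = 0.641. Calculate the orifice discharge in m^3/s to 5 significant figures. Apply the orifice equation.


Approach: apply the orifice equation, Q = Cd*A*sqrt(2*g*h).
Q = 0.641 * 0.0061352 * sqrt(2*9.81*1.1839) = 0.018954 m^3/s
Therefore the orifice discharge = 0.018954 m^3/s.


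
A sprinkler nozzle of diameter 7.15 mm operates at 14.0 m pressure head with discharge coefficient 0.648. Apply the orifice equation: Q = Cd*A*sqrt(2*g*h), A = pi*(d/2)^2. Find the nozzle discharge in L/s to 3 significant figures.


A = pi*(7.15e-3/2)^2 = 4.0152e-05 m^2
Q = 0.648 * 4.0152e-05 * sqrt(2*9.81*14.0) * 1000 = 0.431 L/s
Therefore the nozzle discharge = 0.431 L/s.


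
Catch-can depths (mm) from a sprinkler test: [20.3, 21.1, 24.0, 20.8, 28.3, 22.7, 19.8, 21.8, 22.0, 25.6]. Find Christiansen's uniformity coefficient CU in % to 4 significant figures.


Approach: apply Christiansen's uniformity coefficient, CU = (1 - mean_abs_deviation/mean)*100.
mean = 22.6400 mm
mean |d_i - mean| = 2.00800 mm
CU = (1 - 2.00800/22.6400)*100 = 91.13 %
Therefore Christiansen's uniformity coefficient CU = 91.13 %.


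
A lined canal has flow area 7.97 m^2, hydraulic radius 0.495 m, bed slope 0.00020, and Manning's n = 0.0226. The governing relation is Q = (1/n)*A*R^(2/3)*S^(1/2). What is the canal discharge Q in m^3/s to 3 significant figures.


Q = (1/0.0226) * 7.97 * 0.495^(2/3) * 0.00020^(1/2) = 3.12 m^3/s
Therefore the canal discharge Q = 3.12 m^3/s.


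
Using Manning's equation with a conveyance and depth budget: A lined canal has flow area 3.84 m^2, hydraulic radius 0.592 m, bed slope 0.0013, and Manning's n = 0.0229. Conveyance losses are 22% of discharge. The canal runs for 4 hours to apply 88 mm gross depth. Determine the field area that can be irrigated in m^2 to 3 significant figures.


Approach: apply Manning's equation with a conveyance and depth budget, Q = (1/n)*A*R^(2/3)*S^(1/2); Q_field = Q*(1-loss); Area = Q_field*t/(d/1000).
Step 1 — canal discharge (Manning's equation):
  Q = (1/0.0229) * 3.84 * 0.592^(2/3) * 0.0013^(1/2) = 4.2627 m^3/s
Step 2 — delivered flow: Q_field = 4.2627*(1 - 22/100) = 3.3249 m^3/s
Step 3 — volume delivered: V = 3.3249 * 4*3600 = 47878 m^3
Step 4 — area served: A = V / (depth/1000) = 47878 / 0.088 = 544000 m^2
Therefore the field area that can be irrigated = 544000 m^2.


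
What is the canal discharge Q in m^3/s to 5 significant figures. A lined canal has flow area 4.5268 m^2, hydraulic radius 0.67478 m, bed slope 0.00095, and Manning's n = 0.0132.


Approach: apply Manning's equation, Q = (1/n)*A*R^(2/3)*S^(1/2).
Q = (1/0.0132) * 4.5268 * 0.67478^(2/3) * 0.00095^(1/2) = 8.1318 m^3/s
Therefore the canal discharge Q = 8.1318 m^3/s.


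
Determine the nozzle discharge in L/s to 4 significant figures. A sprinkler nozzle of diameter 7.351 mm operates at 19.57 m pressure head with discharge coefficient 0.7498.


Approach: apply the orifice equation, Q = Cd*A*sqrt(2*g*h), A = pi*(d/2)^2.
A = pi*(7.351e-3/2)^2 = 4.24407e-05 m^2
Q = 0.7498 * 4.24407e-05 * sqrt(2*9.81*19.57) * 1000 = 0.6236 L/s
Therefore the nozzle discharge = 0.6236 L/s.


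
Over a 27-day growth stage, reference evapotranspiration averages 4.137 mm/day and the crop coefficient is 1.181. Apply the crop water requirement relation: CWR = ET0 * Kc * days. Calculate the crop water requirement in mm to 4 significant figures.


CWR = 4.137 * 1.181 * 27 = 131.9 mm
Therefore the crop water requirement = 131.9 mm.


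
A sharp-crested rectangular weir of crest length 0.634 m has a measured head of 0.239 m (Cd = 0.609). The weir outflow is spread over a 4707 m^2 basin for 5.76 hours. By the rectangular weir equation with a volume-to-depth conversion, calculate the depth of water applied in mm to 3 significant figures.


Approach: apply the rectangular weir equation with a volume-to-depth conversion, Q = (2/3)*Cd*L*sqrt(2g)*H^1.5; d = Q*t/A * 1000.
Step 1 — weir discharge:
  Q = (2/3)*0.609*0.634*sqrt(2*9.81)*0.239^1.5 = 0.13322 m^3/s
Step 2 — volume: V = 0.13322 * 5.76*3600 = 2762.4 m^3
Step 3 — depth: d = V/A * 1000 = 2762.4/4707 * 1000 = 587 mm
Therefore the depth of water applied = 587 mm.


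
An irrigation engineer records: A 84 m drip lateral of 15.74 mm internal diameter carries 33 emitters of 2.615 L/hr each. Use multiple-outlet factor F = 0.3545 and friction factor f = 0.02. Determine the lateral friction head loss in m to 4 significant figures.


Approach: apply Darcy-Weisbach with the multiple-outlet F-factor, Q = n*q/(3600*1000) m^3/s; v = Q/A; hf = F*f*(L/D)*(v^2/(2g)).
Q = 33*2.615/(3600*1000) = 2.39708e-05 m^3/s
A = pi*(15.74e-3/2)^2 = 1.94581e-04 m^2, so v = Q/A = 0.123192 m/s
hf = 0.3545*0.02*(84/0.01574)*(0.123192^2/(2*9.81)) = 0.02927 m
Therefore the lateral friction head loss = 0.02927 m.


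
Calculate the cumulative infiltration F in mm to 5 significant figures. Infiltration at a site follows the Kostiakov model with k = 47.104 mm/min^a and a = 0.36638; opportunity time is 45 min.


Approach: apply the Kostiakov infiltration equation, F = k*t^a.
F = 47.104 * 45^0.36638 = 190.00 mm
Therefore the cumulative infiltration F = 190.00 mm.


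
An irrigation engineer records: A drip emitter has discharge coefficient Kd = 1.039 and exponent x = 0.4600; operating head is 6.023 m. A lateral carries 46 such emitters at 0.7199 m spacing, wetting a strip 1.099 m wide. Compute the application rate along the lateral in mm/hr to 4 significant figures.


Approach: apply the emitter equation with a lateral mass balance, q = Kd*h^x; Q = n*q; rate = Q/(n*spacing*width).
Step 1 — single emitter flow (q = Kd*h^x):
  q = 1.039 * 6.023^0.4600 = 2.37317 L/hr
Step 2 — total lateral flow: Q = 46 * 2.37317 = 109.166 L/hr
Step 3 — wetted area: A = 46 * 0.7199 * 1.099 = 36.3938 m^2
Step 4 — application rate: Q/A = 109.166/36.3938 = 3.000 mm/hr
Therefore the application rate along the lateral = 3.000 mm/hr.


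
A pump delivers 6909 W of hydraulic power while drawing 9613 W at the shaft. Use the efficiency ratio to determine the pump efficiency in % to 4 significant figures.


Approach: apply the efficiency ratio, eta = (P_out/P_in)*100.
eta = (6909 / 9613) * 100 = 71.87 %
Therefore the pump efficiency = 71.87 %.


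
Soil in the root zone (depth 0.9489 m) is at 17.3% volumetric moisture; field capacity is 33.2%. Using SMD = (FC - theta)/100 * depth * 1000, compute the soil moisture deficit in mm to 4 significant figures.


SMD = (33.2 - 17.3)/100 * 0.9489 * 1000 = 150.9 mm
Therefore the soil moisture deficit = 150.9 mm.


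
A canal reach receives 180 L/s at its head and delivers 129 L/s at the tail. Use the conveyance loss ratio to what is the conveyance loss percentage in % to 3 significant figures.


Approach: apply the conveyance loss ratio, loss% = ((Q_head - Q_tail)/Q_head)*100.
loss = ((180 - 129)/180)*100 = 28.3 %
Therefore the conveyance loss percentage = 28.3 %.


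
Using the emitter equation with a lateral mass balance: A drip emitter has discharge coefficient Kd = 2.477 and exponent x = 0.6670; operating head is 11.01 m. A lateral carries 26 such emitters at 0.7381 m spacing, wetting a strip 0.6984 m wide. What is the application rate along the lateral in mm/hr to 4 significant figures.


Approach: apply the emitter equation with a lateral mass balance, q = Kd*h^x; Q = n*q; rate = Q/(n*spacing*width).
Step 1 — single emitter flow (q = Kd*h^x):
  q = 2.477 * 11.01^0.6670 = 12.2687 L/hr
Step 2 — total lateral flow: Q = 26 * 12.2687 = 318.986 L/hr
Step 3 — wetted area: A = 26 * 0.7381 * 0.6984 = 13.4027 m^2
Step 4 — application rate: Q/A = 318.986/13.4027 = 23.80 mm/hr
Therefore the application rate along the lateral = 23.80 mm/hr.


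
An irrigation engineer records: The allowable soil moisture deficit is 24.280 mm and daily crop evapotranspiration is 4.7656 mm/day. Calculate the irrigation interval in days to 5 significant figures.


Approach: apply the irrigation interval relation, interval = SMD / ETc.
interval = 24.280 / 4.7656 = 5.0948 days
Therefore the irrigation interval = 5.0948 days.


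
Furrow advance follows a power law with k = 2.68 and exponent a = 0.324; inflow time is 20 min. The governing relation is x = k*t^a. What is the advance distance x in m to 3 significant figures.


x = 2.68 * 20^0.324 = 7.07 m
Therefore the advance distance x = 7.07 m.


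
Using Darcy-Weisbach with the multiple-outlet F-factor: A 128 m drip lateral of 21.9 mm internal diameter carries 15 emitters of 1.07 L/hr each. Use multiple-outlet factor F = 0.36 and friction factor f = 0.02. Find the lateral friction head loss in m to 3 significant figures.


Approach: apply Darcy-Weisbach with the multiple-outlet F-factor, Q = n*q/(3600*1000) m^3/s; v = Q/A; hf = F*f*(L/D)*(v^2/(2g)).
Q = 15*1.07/(3600*1000) = 4.4583e-06 m^3/s
A = pi*(21.9e-3/2)^2 = 3.7668e-04 m^2, so v = Q/A = 0.011836 m/s
hf = 0.36*0.02*(128/0.0219)*(0.011836^2/(2*9.81)) = 0.000300 m
Therefore the lateral friction head loss = 0.000300 m.


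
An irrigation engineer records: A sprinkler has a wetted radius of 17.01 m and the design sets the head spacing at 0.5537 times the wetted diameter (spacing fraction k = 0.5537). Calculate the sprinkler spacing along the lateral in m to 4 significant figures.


Approach: apply the sprinkler spacing rule (spacing as a fraction of wetted diameter), S = k*(2*R).
S = 0.5537 * (2 * 17.01) = 18.84 m
Therefore the sprinkler spacing along the lateral = 18.84 m.


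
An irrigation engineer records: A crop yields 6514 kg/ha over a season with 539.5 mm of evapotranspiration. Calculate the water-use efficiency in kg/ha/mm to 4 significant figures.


Approach: apply the water-use efficiency ratio, WUE = yield/ET.
WUE = 6514 / 539.5 = 12.07 kg/ha/mm
Therefore the water-use efficiency = 12.07 kg/ha/mm.


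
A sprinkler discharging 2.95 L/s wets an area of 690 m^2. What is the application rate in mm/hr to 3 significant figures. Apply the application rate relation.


Approach: apply the application rate relation, rate = (Q/A)*3600.
rate = (2.95 / 690) * 3600 = 15.4 mm/hr
Therefore the application rate = 15.4 mm/hr.


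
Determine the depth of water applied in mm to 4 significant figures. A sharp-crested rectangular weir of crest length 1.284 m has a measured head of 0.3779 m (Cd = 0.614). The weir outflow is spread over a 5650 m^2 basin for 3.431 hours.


Approach: apply the rectangular weir equation with a volume-to-depth conversion, Q = (2/3)*Cd*L*sqrt(2g)*H^1.5; d = Q*t/A * 1000.
Step 1 — weir discharge:
  Q = (2/3)*0.614*1.284*sqrt(2*9.81)*0.3779^1.5 = 0.540825 m^3/s
Step 2 — volume: V = 0.540825 * 3.431*3600 = 6680.06 m^3
Step 3 — depth: d = V/A * 1000 = 6680.06/5650 * 1000 = 1182 mm
Therefore the depth of water applied = 1182 mm.


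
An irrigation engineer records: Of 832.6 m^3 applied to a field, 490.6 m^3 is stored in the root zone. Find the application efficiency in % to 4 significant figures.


Approach: apply the application efficiency ratio, Ea = (stored/applied)*100.
Ea = (490.6/832.6)*100 = 58.92 %
Therefore the application efficiency = 58.92 %.


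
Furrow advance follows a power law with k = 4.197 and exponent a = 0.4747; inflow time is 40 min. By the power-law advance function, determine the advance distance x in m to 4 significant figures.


Approach: apply the power-law advance function, x = k*t^a.
x = 4.197 * 40^0.4747 = 24.18 m
Therefore the advance distance x = 24.18 m.


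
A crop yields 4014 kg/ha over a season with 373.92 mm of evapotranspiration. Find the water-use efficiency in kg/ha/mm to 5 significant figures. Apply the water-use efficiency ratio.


Approach: apply the water-use efficiency ratio, WUE = yield/ET.
WUE = 4014 / 373.92 = 10.735 kg/ha/mm
Therefore the water-use efficiency = 10.735 kg/ha/mm.


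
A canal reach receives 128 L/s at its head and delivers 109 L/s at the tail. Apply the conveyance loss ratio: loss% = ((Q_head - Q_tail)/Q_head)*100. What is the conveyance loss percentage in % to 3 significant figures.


loss = ((128 - 109)/128)*100 = 14.8 %
Therefore the conveyance loss percentage = 14.8 %.


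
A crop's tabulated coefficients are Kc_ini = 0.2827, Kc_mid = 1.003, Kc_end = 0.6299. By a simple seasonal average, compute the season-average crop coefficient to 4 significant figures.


Approach: apply a simple seasonal average, Kc_avg = (Kc_ini + Kc_mid + Kc_end)/3.
Kc_avg = (0.2827 + 1.003 + 0.6299)/3 = 0.6385
Therefore the season-average crop coefficient = 0.6385.


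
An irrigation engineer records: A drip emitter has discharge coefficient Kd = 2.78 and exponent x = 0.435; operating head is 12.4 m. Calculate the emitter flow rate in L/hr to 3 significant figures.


Approach: apply the emitter characteristic equation, q = Kd * h^x.
q = 2.78 * 12.4^0.435 = 8.31 L/hr
Therefore the emitter flow rate = 8.31 L/hr.


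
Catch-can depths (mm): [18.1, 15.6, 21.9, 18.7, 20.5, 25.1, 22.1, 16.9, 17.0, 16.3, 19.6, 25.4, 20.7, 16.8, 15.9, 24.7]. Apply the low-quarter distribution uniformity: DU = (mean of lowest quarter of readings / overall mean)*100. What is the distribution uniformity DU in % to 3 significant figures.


sorted lowest 4 of 16: [15.6, 15.9, 16.3, 16.8] -> mean = 16.150 mm
overall mean = 19.706 mm
DU = (16.150/19.706)*100 = 82.0 %
Therefore the distribution uniformity DU = 82.0 %.


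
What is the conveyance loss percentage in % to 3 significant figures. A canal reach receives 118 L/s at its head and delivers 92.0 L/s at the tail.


Approach: apply the conveyance loss ratio, loss% = ((Q_head - Q_tail)/Q_head)*100.
loss = ((118 - 92.0)/118)*100 = 22.0 %
Therefore the conveyance loss percentage = 22.0 %.


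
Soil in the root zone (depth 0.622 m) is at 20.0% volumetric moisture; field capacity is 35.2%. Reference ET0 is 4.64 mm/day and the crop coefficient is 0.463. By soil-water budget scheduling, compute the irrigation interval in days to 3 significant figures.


Approach: apply soil-water budget scheduling, SMD = (FC-theta)/100*depth*1000; ETc = ET0*Kc; interval = SMD/ETc.
Step 1 — soil moisture deficit:
  SMD = (35.2 - 20.0)/100 * 0.622 * 1000 = 94.544 mm
Step 2 — daily crop ET (ETc = ET0*Kc):
  ETc = 4.64 * 0.463 = 2.1483 mm/day
Step 3 — irrigation interval (SMD/ETc):
  interval = 94.544 / 2.1483 = 44.0 days
Therefore the irrigation interval = 44.0 days.


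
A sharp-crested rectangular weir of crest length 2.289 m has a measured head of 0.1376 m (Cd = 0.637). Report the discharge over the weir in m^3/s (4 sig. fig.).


Approach: apply the rectangular weir equation, Q = (2/3)*Cd*L*sqrt(2g)*H^1.5.
Q = (2/3)*0.637*2.289*sqrt(2*9.81)*0.1376^1.5 = 0.2198 m^3/s
Therefore the discharge over the weir = 0.2198 m^3/s.


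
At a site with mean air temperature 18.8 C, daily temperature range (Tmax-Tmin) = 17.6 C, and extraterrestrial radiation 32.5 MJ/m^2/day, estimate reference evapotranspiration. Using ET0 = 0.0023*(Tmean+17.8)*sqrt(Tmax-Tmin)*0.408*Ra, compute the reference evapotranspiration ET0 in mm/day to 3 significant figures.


ET0 = 0.0023*(18.8+17.8)*sqrt(17.6)*0.408*32.5 = 4.68 mm/day
Therefore the reference evapotranspiration ET0 = 4.68 mm/day.


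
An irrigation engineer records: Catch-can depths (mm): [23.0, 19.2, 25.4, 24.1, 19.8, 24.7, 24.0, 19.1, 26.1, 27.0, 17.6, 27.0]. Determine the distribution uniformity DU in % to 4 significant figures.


Approach: apply the low-quarter distribution uniformity, DU = (mean of lowest quarter of readings / overall mean)*100.
sorted lowest 3 of 12: [17.6, 19.1, 19.2] -> mean = 18.6333 mm
overall mean = 23.0833 mm
DU = (18.6333/23.0833)*100 = 80.72 %
Therefore the distribution uniformity DU = 80.72 %.


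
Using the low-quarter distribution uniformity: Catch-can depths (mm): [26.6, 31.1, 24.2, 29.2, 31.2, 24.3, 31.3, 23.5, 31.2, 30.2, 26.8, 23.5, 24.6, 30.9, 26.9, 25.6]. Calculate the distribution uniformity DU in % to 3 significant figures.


Approach: apply the low-quarter distribution uniformity, DU = (mean of lowest quarter of readings / overall mean)*100.
sorted lowest 4 of 16: [23.5, 23.5, 24.2, 24.3] -> mean = 23.875 mm
overall mean = 27.569 mm
DU = (23.875/27.569)*100 = 86.6 %
Therefore the distribution uniformity DU = 86.6 %.


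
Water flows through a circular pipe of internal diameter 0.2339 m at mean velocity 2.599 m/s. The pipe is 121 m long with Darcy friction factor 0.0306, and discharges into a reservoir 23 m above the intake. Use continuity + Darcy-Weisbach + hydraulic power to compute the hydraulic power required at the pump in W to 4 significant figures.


Approach: apply continuity + Darcy-Weisbach + hydraulic power, Q = A*v; hf = f*(L/D)*(v^2/(2g)); H = static + hf; P = rho*g*Q*H.
Step 1 — flow rate (continuity, Q = A*v):
  A = pi*(0.2339/2)^2 = 0.0429685 m^2
  Q = 0.0429685 * 2.599 = 0.111675 m^3/s
Step 2 — friction head loss (Darcy-Weisbach):
  hf = 0.0306 * (121/0.2339) * (2.599^2 / (2*9.81))
  hf = 5.44992 m
Step 3 — total head: H = 23 + 5.44992 = 28.4499 m
Step 4 — hydraulic power (P = rho*g*Q*H):
  P = 1000 * 9.81 * 0.111675 * 28.4499 = 31170 W
Therefore the hydraulic power required at the pump = 31170 W.


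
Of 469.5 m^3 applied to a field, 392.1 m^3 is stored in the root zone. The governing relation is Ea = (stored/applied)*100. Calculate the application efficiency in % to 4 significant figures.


Ea = (392.1/469.5)*100 = 83.51 %
Therefore the application efficiency = 83.51 %.


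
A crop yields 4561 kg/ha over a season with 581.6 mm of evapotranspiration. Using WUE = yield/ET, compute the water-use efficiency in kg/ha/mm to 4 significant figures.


WUE = 4561 / 581.6 = 7.842 kg/ha/mm
Therefore the water-use efficiency = 7.842 kg/ha/mm.


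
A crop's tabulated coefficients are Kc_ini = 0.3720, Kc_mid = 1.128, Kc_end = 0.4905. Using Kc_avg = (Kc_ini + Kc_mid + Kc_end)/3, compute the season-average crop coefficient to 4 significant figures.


Kc_avg = (0.3720 + 1.128 + 0.4905)/3 = 0.6635
Therefore the season-average crop coefficient = 0.6635.


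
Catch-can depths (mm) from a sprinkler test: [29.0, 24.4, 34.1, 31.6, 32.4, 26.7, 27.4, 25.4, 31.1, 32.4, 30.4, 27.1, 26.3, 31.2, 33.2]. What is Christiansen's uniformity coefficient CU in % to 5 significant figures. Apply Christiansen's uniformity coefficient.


Approach: apply Christiansen's uniformity coefficient, CU = (1 - mean_abs_deviation/mean)*100.
mean = 29.51333 mm
mean |d_i - mean| = 2.705778 mm
CU = (1 - 2.705778/29.51333)*100 = 90.832 %
Therefore Christiansen's uniformity coefficient CU = 90.832 %.


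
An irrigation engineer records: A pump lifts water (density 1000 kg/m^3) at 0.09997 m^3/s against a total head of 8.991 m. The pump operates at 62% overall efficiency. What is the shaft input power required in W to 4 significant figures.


Approach: apply hydraulic power then efficiency conversion, P = rho*g*Q*H; P_in = P/eta.
Step 1 — hydraulic power (P = rho*g*Q*H):
  P = 1000 * 9.81 * 0.09997 * 8.991 = 8817.52 W
Step 2 — input power: P_in = P/eta = 8817.52 / 0.62 = 14220 W
Therefore the shaft input power required = 14220 W.


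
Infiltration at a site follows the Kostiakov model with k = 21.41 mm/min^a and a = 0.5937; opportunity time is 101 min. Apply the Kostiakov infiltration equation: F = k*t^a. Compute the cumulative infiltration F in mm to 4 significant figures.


F = 21.41 * 101^0.5937 = 331.6 mm
Therefore the cumulative infiltration F = 331.6 mm.


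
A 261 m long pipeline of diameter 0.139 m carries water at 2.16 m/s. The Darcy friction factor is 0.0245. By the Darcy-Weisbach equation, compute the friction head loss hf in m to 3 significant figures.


Approach: apply the Darcy-Weisbach equation, hf = f*(L/D)*(v^2/(2g)).
hf = 0.0245 * (261/0.139) * (2.16^2 / (2*9.81))
hf = 10.9 m
Therefore the friction head loss hf = 10.9 m.


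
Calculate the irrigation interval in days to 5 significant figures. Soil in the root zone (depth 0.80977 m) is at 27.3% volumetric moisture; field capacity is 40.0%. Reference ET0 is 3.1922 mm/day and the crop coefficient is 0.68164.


Approach: apply soil-water budget scheduling, SMD = (FC-theta)/100*depth*1000; ETc = ET0*Kc; interval = SMD/ETc.
Step 1 — soil moisture deficit:
  SMD = (40.0 - 27.3)/100 * 0.80977 * 1000 = 102.8408 mm
Step 2 — daily crop ET (ETc = ET0*Kc):
  ETc = 3.1922 * 0.68164 = 2.175931 mm/day
Step 3 — irrigation interval (SMD/ETc):
  interval = 102.8408 / 2.175931 = 47.263 days
Therefore the irrigation interval = 47.263 days.


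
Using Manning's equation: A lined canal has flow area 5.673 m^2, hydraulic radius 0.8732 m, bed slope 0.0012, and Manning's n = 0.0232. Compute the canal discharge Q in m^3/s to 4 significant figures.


Approach: apply Manning's equation, Q = (1/n)*A*R^(2/3)*S^(1/2).
Q = (1/0.0232) * 5.673 * 0.8732^(2/3) * 0.0012^(1/2) = 7.739 m^3/s
Therefore the canal discharge Q = 7.739 m^3/s.


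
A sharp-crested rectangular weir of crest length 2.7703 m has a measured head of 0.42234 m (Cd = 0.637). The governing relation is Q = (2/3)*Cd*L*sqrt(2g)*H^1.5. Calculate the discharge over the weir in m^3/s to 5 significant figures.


Q = (2/3)*0.637*2.7703*sqrt(2*9.81)*0.42234^1.5 = 1.4303 m^3/s
Therefore the discharge over the weir = 1.4303 m^3/s.


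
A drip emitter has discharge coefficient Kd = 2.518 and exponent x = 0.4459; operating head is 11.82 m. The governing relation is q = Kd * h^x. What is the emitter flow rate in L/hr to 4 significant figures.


q = 2.518 * 11.82^0.4459 = 7.574 L/hr
Therefore the emitter flow rate = 7.574 L/hr.


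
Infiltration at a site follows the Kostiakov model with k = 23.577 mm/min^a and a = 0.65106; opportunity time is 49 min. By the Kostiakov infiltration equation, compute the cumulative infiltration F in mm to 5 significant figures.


Approach: apply the Kostiakov infiltration equation, F = k*t^a.
F = 23.577 * 49^0.65106 = 297.10 mm
Therefore the cumulative infiltration F = 297.10 mm.


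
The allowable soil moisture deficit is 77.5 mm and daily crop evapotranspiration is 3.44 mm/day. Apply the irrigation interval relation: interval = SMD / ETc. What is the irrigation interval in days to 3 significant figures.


interval = 77.5 / 3.44 = 22.5 days
Therefore the irrigation interval = 22.5 days.


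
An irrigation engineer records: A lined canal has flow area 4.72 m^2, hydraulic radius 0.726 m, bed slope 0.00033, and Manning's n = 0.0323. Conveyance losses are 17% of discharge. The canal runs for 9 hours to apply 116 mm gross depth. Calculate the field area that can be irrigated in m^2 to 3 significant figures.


Approach: apply Manning's equation with a conveyance and depth budget, Q = (1/n)*A*R^(2/3)*S^(1/2); Q_field = Q*(1-loss); Area = Q_field*t/(d/1000).
Step 1 — canal discharge (Manning's equation):
  Q = (1/0.0323) * 4.72 * 0.726^(2/3) * 0.00033^(1/2) = 2.1443 m^3/s
Step 2 — delivered flow: Q_field = 2.1443*(1 - 17/100) = 1.7798 m^3/s
Step 3 — volume delivered: V = 1.7798 * 9*3600 = 57665 m^3
Step 4 — area served: A = V / (depth/1000) = 57665 / 0.116 = 497000 m^2
Therefore the field area that can be irrigated = 497000 m^2.


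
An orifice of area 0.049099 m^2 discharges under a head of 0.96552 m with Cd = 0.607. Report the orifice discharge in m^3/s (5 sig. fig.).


Approach: apply the orifice equation, Q = Cd*A*sqrt(2*g*h).
Q = 0.607 * 0.049099 * sqrt(2*9.81*0.96552) = 0.12972 m^3/s
Therefore the orifice discharge = 0.12972 m^3/s.


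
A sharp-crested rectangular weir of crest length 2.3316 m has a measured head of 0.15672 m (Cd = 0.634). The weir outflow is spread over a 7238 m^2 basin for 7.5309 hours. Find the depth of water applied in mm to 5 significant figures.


Approach: apply the rectangular weir equation with a volume-to-depth conversion, Q = (2/3)*Cd*L*sqrt(2g)*H^1.5; d = Q*t/A * 1000.
Step 1 — weir discharge:
  Q = (2/3)*0.634*2.3316*sqrt(2*9.81)*0.15672^1.5 = 0.2708246 m^3/s
Step 2 — volume: V = 0.2708246 * 7.5309*3600 = 7342.392 m^3
Step 3 — depth: d = V/A * 1000 = 7342.392/7238 * 1000 = 1014.4 mm
Therefore the depth of water applied = 1014.4 mm.


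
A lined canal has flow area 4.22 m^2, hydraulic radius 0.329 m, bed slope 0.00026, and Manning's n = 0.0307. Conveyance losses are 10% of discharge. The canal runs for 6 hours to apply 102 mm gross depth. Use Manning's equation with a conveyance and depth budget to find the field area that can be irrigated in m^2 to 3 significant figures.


Approach: apply Manning's equation with a conveyance and depth budget, Q = (1/n)*A*R^(2/3)*S^(1/2); Q_field = Q*(1-loss); Area = Q_field*t/(d/1000).
Step 1 — canal discharge (Manning's equation):
  Q = (1/0.0307) * 4.22 * 0.329^(2/3) * 0.00026^(1/2) = 1.0563 m^3/s
Step 2 — delivered flow: Q_field = 1.0563*(1 - 10/100) = 0.95068 m^3/s
Step 3 — volume delivered: V = 0.95068 * 6*3600 = 20535 m^3
Step 4 — area served: A = V / (depth/1000) = 20535 / 0.102 = 201000 m^2
Therefore the field area that can be irrigated = 201000 m^2.


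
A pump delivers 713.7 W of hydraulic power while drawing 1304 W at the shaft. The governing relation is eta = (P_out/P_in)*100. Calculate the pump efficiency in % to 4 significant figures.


eta = (713.7 / 1304) * 100 = 54.73 %
Therefore the pump efficiency = 54.73 %.


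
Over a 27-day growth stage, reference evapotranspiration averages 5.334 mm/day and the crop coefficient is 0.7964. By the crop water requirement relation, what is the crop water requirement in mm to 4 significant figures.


Approach: apply the crop water requirement relation, CWR = ET0 * Kc * days.
CWR = 5.334 * 0.7964 * 27 = 114.7 mm
Therefore the crop water requirement = 114.7 mm.


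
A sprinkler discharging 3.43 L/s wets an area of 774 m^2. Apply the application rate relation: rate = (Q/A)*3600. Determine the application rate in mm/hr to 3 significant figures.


rate = (3.43 / 774) * 3600 = 16.0 mm/hr
Therefore the application rate = 16.0 mm/hr.


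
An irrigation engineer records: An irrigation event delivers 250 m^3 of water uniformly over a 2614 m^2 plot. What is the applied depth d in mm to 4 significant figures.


Approach: apply depth from volume over area, d = (V/A)*1000.
d = (250 / 2614) * 1000 = 95.64 mm
Therefore the applied depth d = 95.64 mm.


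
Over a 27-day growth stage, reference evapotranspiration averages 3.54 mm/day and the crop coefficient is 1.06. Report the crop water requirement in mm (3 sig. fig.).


Approach: apply the crop water requirement relation, CWR = ET0 * Kc * days.
CWR = 3.54 * 1.06 * 27 = 101 mm
Therefore the crop water requirement = 101 mm.


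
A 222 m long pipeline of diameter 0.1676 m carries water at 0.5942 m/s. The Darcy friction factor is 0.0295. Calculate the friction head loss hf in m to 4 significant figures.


Approach: apply the Darcy-Weisbach equation, hf = f*(L/D)*(v^2/(2g)).
hf = 0.0295 * (222/0.1676) * (0.5942^2 / (2*9.81))
hf = 0.7032 m
Therefore the friction head loss hf = 0.7032 m.


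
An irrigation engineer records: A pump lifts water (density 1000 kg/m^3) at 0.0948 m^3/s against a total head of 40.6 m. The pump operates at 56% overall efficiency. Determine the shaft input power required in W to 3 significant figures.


Approach: apply hydraulic power then efficiency conversion, P = rho*g*Q*H; P_in = P/eta.
Step 1 — hydraulic power (P = rho*g*Q*H):
  P = 1000 * 9.81 * 0.0948 * 40.6 = 37758 W
Step 2 — input power: P_in = P/eta = 37758 / 0.56 = 67400 W
Therefore the shaft input power required = 67400 W.


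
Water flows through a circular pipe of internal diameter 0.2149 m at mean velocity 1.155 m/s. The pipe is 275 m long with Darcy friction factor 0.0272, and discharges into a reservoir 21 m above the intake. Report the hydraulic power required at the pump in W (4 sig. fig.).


Approach: apply continuity + Darcy-Weisbach + hydraulic power, Q = A*v; hf = f*(L/D)*(v^2/(2g)); H = static + hf; P = rho*g*Q*H.
Step 1 — flow rate (continuity, Q = A*v):
  A = pi*(0.2149/2)^2 = 0.0362713 m^2
  Q = 0.0362713 * 1.155 = 0.0418933 m^3/s
Step 2 — friction head loss (Darcy-Weisbach):
  hf = 0.0272 * (275/0.2149) * (1.155^2 / (2*9.81))
  hf = 2.36663 m
Step 3 — total head: H = 21 + 2.36663 = 23.3666 m
Step 4 — hydraulic power (P = rho*g*Q*H):
  P = 1000 * 9.81 * 0.0418933 * 23.3666 = 9603 W
Therefore the hydraulic power required at the pump = 9603 W.


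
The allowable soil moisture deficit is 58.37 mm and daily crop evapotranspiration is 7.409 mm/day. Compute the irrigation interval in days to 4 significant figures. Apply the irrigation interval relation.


Approach: apply the irrigation interval relation, interval = SMD / ETc.
interval = 58.37 / 7.409 = 7.878 days
Therefore the irrigation interval = 7.878 days.


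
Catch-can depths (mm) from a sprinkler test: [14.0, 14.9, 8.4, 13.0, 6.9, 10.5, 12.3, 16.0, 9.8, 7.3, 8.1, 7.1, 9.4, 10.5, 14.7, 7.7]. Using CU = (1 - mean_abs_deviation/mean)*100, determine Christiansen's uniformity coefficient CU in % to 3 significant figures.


mean = 10.662 mm
mean |d_i - mean| = 2.6156 mm
CU = (1 - 2.6156/10.662)*100 = 75.5 %
Therefore Christiansen's uniformity coefficient CU = 75.5 %.


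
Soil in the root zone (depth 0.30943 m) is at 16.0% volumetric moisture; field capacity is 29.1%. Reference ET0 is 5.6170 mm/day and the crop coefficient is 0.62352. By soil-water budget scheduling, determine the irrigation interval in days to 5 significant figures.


Approach: apply soil-water budget scheduling, SMD = (FC-theta)/100*depth*1000; ETc = ET0*Kc; interval = SMD/ETc.
Step 1 — soil moisture deficit:
  SMD = (29.1 - 16.0)/100 * 0.30943 * 1000 = 40.53533 mm
Step 2 — daily crop ET (ETc = ET0*Kc):
  ETc = 5.6170 * 0.62352 = 3.502312 mm/day
Step 3 — irrigation interval (SMD/ETc):
  interval = 40.53533 / 3.502312 = 11.574 days
Therefore the irrigation interval = 11.574 days.


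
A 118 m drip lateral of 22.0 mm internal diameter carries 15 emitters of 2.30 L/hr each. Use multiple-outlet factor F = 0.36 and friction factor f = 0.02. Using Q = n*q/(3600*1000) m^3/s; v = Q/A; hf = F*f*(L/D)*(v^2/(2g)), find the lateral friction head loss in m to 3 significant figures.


Q = 15*2.30/(3600*1000) = 9.5833e-06 m^3/s
A = pi*(22.0e-3/2)^2 = 3.8013e-04 m^2, so v = Q/A = 0.025210 m/s
hf = 0.36*0.02*(118/0.0220)*(0.025210^2/(2*9.81)) = 0.00125 m
Therefore the lateral friction head loss = 0.00125 m.


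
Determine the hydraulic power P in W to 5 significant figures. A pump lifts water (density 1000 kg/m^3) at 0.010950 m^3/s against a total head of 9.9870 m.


Approach: apply the hydraulic power relation, P = rho*g*Q*H.
P = 1000 * 9.81 * 0.010950 * 9.9870 = 1072.8 W
Therefore the hydraulic power P = 1072.8 W.


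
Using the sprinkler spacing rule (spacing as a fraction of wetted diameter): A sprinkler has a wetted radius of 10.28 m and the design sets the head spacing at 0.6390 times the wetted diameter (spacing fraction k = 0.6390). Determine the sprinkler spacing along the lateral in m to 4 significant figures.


Approach: apply the sprinkler spacing rule (spacing as a fraction of wetted diameter), S = k*(2*R).
S = 0.6390 * (2 * 10.28) = 13.14 m
Therefore the sprinkler spacing along the lateral = 13.14 m.


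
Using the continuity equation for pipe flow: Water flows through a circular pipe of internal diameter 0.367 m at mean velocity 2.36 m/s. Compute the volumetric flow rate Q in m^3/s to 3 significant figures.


Approach: apply the continuity equation for pipe flow, Q = A * v with A = pi*(D/2)^2.
A = pi*(0.367/2)^2 = 0.10578 m^2
Q = 0.10578 * 2.36 = 0.250 m^3/s
Therefore the volumetric flow rate Q = 0.250 m^3/s.
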